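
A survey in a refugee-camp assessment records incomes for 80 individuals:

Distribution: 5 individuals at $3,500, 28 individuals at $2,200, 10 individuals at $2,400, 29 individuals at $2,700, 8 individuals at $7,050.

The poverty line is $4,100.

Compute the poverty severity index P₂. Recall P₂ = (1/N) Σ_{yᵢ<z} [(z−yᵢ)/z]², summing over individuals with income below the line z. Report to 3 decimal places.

0.140

Poor units: 28×$2,200, 10×$2,400, 29×$2,700, 5×$3,500 (q = 72 of N = 80).
Shortfall ratios: (4100−2200)/4100 = 0.4634 (×28); (4100−2400)/4100 = 0.4146 (×10); (4100−2700)/4100 = 0.3415 (×29); (4100−3500)/4100 = 0.1463 (×5).
Squared: 0.2148 (×28); 0.1719 (×10); 0.1166 (×29); 0.0214 (×5).
Sum = 11.220702; P₂ = 11.220702 / 80 = 0.140.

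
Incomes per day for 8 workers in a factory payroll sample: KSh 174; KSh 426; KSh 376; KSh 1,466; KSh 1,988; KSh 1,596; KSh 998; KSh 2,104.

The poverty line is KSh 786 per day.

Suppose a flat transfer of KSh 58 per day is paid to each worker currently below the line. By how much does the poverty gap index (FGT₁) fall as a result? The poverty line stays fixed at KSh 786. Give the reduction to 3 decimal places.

0.028

Before: below the line — KSh 174, KSh 376, KSh 426; poverty gap index (FGT₁) = 0.21978.
After the KSh 58 transfer: below the line — KSh 232, KSh 434, KSh 484; poverty gap index (FGT₁) = 0.19211.
Reduction = 0.21978 − 0.19211 = 0.028.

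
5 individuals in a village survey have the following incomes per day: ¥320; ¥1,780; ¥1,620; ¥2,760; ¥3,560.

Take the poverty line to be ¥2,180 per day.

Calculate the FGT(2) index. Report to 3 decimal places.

0.166

Incomes under z: ¥320, ¥1,620, ¥1,780 (q = 3 of N = 5).
Normalized shortfalls: (2180−320)/2180 = 0.8532; (2180−1620)/2180 = 0.2569; (2180−1780)/2180 = 0.1835.
Squared: 0.7280; 0.0660; 0.0337.
Sum = 0.827624; P₂ = 0.827624 / 5 = 0.166.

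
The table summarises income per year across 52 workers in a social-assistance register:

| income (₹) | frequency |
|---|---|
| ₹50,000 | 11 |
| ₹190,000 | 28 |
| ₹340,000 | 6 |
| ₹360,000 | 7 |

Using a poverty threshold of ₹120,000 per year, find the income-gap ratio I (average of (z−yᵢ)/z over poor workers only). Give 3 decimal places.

Poor units: 11×₹50,000 (q = 11 of N = 52).
Relative gaps: 0.5833 (×11); sum = 6.416667.
The income-gap ratio divides by q (the poor only): 6.416667 / 11 = 0.583.

0.583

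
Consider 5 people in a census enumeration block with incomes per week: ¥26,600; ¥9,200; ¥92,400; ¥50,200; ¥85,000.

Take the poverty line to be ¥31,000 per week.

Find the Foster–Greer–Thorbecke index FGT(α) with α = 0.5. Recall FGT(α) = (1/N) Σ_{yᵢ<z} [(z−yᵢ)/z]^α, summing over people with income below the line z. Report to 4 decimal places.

Incomes under z: ¥9,200, ¥26,600 (q = 2 of N = 5).
Normalized shortfalls: (31000−9200)/31000 = 0.7032; (31000−26600)/31000 = 0.1419.
Raised to α = 0.5: 0.83859; 0.37674.
Sum = 1.215329; FGT(0.5) = 1.215329 / 5 = 0.2431.

0.2431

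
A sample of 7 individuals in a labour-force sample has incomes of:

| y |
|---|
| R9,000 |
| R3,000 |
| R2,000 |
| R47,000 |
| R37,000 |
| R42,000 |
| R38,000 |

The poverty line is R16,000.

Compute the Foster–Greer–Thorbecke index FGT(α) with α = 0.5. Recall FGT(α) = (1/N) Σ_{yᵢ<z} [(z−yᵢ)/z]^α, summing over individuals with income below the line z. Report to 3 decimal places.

Poor units: R2,000, R3,000, R9,000 (q = 3 of N = 7).
Shortfall ratios: (16000−2000)/16000 = 0.8750; (16000−3000)/16000 = 0.8125; (16000−9000)/16000 = 0.4375.
Raised to α = 0.5: 0.93541; 0.90139; 0.66144.
Sum = 2.498240; FGT(0.5) = 2.498240 / 7 = 0.357.

0.357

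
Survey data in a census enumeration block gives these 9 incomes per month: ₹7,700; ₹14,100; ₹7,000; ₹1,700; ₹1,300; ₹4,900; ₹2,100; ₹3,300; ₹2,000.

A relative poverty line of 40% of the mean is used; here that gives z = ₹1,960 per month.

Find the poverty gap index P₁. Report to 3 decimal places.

0.052

Below the line: ₹1,300, ₹1,700 (q = 2 of N = 9).
Gap ratios (z−y)/z: (1960−1300)/1960 = 0.3367; (1960−1700)/1960 = 0.1327.
Σ = 0.469388. Dividing by the full population N = 9 gives P₁ = 0.052.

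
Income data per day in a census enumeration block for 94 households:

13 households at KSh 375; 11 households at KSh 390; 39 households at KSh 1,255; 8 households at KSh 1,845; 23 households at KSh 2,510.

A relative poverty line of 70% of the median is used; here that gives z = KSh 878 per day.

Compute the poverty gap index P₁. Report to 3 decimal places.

Incomes under z: 13×KSh 375, 11×KSh 390 (q = 24 of N = 94).
Normalized shortfalls: (878−375)/878 = 0.5729 (×13); (878−390)/878 = 0.5558 (×11).
Σ = 13.561503. Dividing by the full population N = 94 gives P₁ = 0.144.

0.144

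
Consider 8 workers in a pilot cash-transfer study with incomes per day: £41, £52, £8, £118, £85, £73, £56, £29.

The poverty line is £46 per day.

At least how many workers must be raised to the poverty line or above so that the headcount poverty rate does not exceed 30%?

3 of the 8 workers are poor, so H = 3/8 = 0.375.
A headcount ratio of at most 30% allows at most ⌊0.30 × 8⌋ = 2 poor workers.
So at least 3 − 2 = 1 must be lifted.

1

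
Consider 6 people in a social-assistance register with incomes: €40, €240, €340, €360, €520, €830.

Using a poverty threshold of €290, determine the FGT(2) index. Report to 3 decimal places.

Below z: €40, €240 (q = 2 of N = 6).
Normalized shortfalls: (290−40)/290 = 0.8621; (290−240)/290 = 0.1724.
Squared: 0.7432; 0.0297.
Sum = 0.772889; P₂ = 0.772889 / 6 = 0.129.

0.129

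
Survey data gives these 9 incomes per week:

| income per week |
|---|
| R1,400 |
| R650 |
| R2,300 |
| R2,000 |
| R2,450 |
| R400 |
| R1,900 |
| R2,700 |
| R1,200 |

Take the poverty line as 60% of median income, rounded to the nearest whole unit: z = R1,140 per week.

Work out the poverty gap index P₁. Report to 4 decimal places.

Poor units: R400, R650 (q = 2 of N = 9).
Relative gaps: (1140−400)/1140 = 0.6491; (1140−650)/1140 = 0.4298.
Sum of shortfalls = 1.078947; P₁ averages over all N: 1.078947 / 9 = 0.1199.

0.1199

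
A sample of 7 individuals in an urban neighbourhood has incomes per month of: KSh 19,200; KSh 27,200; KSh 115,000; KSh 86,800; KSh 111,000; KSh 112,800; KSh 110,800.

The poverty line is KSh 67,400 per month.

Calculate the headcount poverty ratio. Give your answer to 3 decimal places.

0.286

2 of the 7 individuals have income below KSh 67,400.
H = 2/7 = 0.286.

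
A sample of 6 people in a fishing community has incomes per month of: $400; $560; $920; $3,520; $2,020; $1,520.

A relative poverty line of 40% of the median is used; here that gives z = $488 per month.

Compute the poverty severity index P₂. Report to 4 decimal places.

0.0054

Incomes under z: $400 (q = 1 of N = 6).
Gap ratios (z−y)/z: (488−400)/488 = 0.1803.
Squared: 0.0325.
Sum = 0.032518; P₂ = 0.032518 / 6 = 0.0054.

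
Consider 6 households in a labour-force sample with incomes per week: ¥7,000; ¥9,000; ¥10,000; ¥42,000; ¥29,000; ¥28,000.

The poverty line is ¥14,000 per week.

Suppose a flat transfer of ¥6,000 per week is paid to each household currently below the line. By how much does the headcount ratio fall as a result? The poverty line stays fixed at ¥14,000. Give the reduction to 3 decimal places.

Before: below the line — ¥7,000, ¥9,000, ¥10,000; headcount ratio = 0.50000.
After the ¥6,000 transfer: below the line — ¥13,000; headcount ratio = 0.16667.
Reduction = 0.50000 − 0.16667 = 0.333.

0.333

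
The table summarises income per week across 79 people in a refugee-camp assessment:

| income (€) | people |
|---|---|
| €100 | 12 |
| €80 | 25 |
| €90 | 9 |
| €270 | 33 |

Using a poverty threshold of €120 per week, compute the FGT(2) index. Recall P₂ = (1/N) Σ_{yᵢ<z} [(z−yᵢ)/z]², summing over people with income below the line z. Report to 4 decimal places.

Below the line: 25×€80, 9×€90, 12×€100 (q = 46 of N = 79).
Shortfall ratios: (120−80)/120 = 0.3333 (×25); (120−90)/120 = 0.2500 (×9); (120−100)/120 = 0.1667 (×12).
Squared: 0.1111 (×25); 0.0625 (×9); 0.0278 (×12).
Sum = 3.673611; P₂ = 3.673611 / 79 = 0.0465.

0.0465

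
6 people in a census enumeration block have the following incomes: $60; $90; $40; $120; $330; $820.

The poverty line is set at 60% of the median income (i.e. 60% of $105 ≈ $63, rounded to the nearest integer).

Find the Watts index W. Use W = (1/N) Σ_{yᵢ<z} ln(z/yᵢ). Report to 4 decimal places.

Below z: $40, $60 (q = 2 of N = 6).
ln(z/y) terms: ln(63/40) = 0.4543; ln(63/60) = 0.0488.
W = 0.503045 / 6 = 0.0838.

0.0838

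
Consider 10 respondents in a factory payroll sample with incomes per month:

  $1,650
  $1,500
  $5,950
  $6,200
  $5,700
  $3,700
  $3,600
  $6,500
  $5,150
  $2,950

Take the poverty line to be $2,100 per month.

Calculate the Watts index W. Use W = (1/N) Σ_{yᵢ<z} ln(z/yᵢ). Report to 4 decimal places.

0.0578

Below the line: $1,500, $1,650 (q = 2 of N = 10).
Log shortfalls: ln(2100/1500) = 0.3365; ln(2100/1650) = 0.2412.
W = 0.577634 / 10 = 0.0578.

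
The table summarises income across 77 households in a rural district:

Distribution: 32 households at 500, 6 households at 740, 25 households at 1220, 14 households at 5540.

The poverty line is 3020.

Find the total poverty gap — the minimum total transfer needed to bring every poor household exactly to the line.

Poor units: 32×500, 6×740, 25×1220 (q = 63 of N = 77).
Individual gaps: 32×(3020−500) = 80640; 6×(3020−740) = 13680; 25×(3020−1220) = 45000.
Aggregate gap = 139320.

139320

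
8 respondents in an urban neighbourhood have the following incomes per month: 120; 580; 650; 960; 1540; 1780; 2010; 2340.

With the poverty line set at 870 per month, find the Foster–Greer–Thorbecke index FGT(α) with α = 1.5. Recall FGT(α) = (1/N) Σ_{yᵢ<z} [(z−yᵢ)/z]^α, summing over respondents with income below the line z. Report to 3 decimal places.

0.140

Incomes under z: 120, 580, 650 (q = 3 of N = 8).
Relative gaps: (870−120)/870 = 0.8621; (870−580)/870 = 0.3333; (870−650)/870 = 0.2529.
Raised to α = 1.5: 0.80041; 0.19245; 0.12716.
Sum = 1.120022; FGT(1.5) = 1.120022 / 8 = 0.140.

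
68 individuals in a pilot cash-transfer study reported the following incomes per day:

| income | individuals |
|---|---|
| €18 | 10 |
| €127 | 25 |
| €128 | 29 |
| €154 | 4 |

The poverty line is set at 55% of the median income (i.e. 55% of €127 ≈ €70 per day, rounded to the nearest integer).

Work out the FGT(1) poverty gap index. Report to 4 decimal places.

0.1092

Poor units: 10×€18 (q = 10 of N = 68).
Gap ratios (z−y)/z: (70−18)/70 = 0.7429 (×10).
Σ = 7.428571. Dividing by the full population N = 68 gives P₁ = 0.1092.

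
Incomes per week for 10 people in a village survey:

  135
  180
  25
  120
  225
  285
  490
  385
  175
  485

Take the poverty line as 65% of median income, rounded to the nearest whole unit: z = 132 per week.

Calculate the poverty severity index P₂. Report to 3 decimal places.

Below z: 25, 120 (q = 2 of N = 10).
Normalized shortfalls: (132−25)/132 = 0.8106; (132−120)/132 = 0.0909.
Squared: 0.6571; 0.0083.
Sum = 0.665347; P₂ = 0.665347 / 10 = 0.067.

0.067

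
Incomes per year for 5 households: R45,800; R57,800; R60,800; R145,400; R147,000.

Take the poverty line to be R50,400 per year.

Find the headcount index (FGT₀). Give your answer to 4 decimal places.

0.2000

1 of the 5 households have income below R50,400.
H = 1/5 = 0.2000.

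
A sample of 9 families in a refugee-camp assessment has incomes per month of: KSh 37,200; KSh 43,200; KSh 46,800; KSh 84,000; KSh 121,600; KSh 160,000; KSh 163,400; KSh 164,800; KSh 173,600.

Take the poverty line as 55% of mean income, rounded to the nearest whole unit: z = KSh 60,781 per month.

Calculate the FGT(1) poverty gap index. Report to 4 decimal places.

0.1008

Poor units: KSh 37,200, KSh 43,200, KSh 46,800 (q = 3 of N = 9).
Relative gaps: (60781−37200)/60781 = 0.3880; (60781−43200)/60781 = 0.2893; (60781−46800)/60781 = 0.2300.
Σ = 0.907241. Dividing by the full population N = 9 gives P₁ = 0.1008.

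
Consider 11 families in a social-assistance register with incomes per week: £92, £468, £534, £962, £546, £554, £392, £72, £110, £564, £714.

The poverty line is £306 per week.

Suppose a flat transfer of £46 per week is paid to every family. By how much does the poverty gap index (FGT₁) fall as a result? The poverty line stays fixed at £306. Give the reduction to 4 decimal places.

Before: below the line — £72, £92, £110; poverty gap index (FGT₁) = 0.191325.
After the £46 transfer: below the line — £118, £138, £156; poverty gap index (FGT₁) = 0.150327.
Reduction = 0.191325 − 0.150327 = 0.0410.

0.0410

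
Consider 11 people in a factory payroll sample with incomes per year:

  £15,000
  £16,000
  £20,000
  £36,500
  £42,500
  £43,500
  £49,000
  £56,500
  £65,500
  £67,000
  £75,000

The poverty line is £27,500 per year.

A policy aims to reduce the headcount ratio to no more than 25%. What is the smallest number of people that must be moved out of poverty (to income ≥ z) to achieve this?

Currently q = 3 of N = 11 are below the line (H = 0.273).
A headcount ratio of at most 25% allows at most ⌊0.25 × 11⌋ = 2 poor people.
So at least 3 − 2 = 1 must be lifted.

1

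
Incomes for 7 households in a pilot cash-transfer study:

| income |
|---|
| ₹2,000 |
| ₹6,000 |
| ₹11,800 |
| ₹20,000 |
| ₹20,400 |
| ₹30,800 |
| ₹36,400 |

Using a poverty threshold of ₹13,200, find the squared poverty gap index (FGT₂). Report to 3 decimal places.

0.147

Poor units: ₹2,000, ₹6,000, ₹11,800 (q = 3 of N = 7).
Shortfall ratios: (13200−2000)/13200 = 0.8485; (13200−6000)/13200 = 0.5455; (13200−11800)/13200 = 0.1061.
Squared: 0.7199; 0.2975; 0.0112.
Sum = 1.028696; P₂ = 1.028696 / 7 = 0.147.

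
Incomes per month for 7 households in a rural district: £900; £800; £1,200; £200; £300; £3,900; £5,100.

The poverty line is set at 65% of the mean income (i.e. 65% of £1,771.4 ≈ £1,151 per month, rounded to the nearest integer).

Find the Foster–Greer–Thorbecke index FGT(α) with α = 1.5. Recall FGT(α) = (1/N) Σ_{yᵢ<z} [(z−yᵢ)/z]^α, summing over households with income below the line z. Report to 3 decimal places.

Below the line: £200, £300, £800, £900 (q = 4 of N = 7).
Gap ratios (z−y)/z: (1151−200)/1151 = 0.8262; (1151−300)/1151 = 0.7394; (1151−800)/1151 = 0.3050; (1151−900)/1151 = 0.2181.
Raised to α = 1.5: 0.75103; 0.63574; 0.16840; 0.10184.
Sum = 1.657011; FGT(1.5) = 1.657011 / 7 = 0.237.

0.237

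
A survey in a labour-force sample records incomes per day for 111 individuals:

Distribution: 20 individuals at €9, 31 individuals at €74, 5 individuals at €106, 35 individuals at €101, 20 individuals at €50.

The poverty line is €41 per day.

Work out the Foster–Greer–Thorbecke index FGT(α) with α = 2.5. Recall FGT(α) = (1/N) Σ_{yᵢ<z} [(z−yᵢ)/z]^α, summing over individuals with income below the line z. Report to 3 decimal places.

Incomes under z: 20×€9 (q = 20 of N = 111).
Shortfall ratios: (41−9)/41 = 0.7805 (×20).
Raised to α = 2.5: 0.53816 (×20).
Sum = 10.763296; FGT(2.5) = 10.763296 / 111 = 0.097.

0.097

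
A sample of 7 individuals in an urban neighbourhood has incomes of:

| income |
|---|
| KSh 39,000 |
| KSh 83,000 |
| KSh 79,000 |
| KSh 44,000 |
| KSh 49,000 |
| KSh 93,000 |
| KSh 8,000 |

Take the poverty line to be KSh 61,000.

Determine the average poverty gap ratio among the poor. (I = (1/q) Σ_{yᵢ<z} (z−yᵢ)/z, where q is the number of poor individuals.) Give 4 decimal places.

0.4262

Below z: KSh 8,000, KSh 39,000, KSh 44,000, KSh 49,000 (q = 4 of N = 7).
Relative gaps: 0.8689, 0.3607, 0.2787, 0.1967; sum = 1.704918.
I averages over the q = 4 poor units only: 1.704918 / 4 = 0.4262.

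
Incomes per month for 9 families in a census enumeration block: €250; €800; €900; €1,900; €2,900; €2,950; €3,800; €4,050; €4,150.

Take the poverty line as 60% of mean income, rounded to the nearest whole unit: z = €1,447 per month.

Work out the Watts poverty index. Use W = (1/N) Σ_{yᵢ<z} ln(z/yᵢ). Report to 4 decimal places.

0.3137

Poor units: €250, €800, €900 (q = 3 of N = 9).
Log shortfalls: ln(1447/250) = 1.7558; ln(1447/800) = 0.5926; ln(1447/900) = 0.4749.
W = 2.823276 / 9 = 0.3137.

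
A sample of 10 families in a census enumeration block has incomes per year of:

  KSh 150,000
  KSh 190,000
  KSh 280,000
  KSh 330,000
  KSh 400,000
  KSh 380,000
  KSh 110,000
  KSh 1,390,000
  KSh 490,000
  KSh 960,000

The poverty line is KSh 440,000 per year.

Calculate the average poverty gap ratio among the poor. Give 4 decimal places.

0.4026

Below z: KSh 110,000, KSh 150,000, KSh 190,000, KSh 280,000, KSh 330,000, KSh 380,000, KSh 400,000 (q = 7 of N = 10).
Shortfall ratios (z−y)/z: 0.7500, 0.6591, 0.5682, 0.3636, 0.2500, 0.1364, 0.0909; sum = 2.818182.
The income-gap ratio divides by q (the poor only): 2.818182 / 7 = 0.4026.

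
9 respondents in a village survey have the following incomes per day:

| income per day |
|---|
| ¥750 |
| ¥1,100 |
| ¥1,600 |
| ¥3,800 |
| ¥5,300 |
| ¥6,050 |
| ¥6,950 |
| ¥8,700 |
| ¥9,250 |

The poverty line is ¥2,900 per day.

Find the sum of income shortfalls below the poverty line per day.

Below z: ¥750, ¥1,100, ¥1,600 (q = 3 of N = 9).
Individual gaps: 2900−750 = 2150; 2900−1100 = 1800; 2900−1600 = 1300.
Aggregate gap = ¥5,250.

¥5,250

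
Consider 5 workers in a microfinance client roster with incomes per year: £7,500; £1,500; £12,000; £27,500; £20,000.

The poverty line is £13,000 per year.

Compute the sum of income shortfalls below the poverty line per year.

£18,000

Below z: £1,500, £7,500, £12,000 (q = 3 of N = 5).
Individual gaps: 13000−1500 = 11500; 13000−7500 = 5500; 13000−12000 = 1000.
Aggregate gap = £18,000.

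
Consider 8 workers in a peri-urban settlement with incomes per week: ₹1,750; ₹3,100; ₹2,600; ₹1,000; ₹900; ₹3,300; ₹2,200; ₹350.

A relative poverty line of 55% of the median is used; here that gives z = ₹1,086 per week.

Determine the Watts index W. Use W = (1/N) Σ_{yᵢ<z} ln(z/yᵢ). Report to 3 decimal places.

Poor units: ₹350, ₹900, ₹1,000 (q = 3 of N = 8).
Log gaps: ln(1086/350) = 1.1323; ln(1086/900) = 0.1879; ln(1086/1000) = 0.0825.
W = 1.402686 / 8 = 0.175.

0.175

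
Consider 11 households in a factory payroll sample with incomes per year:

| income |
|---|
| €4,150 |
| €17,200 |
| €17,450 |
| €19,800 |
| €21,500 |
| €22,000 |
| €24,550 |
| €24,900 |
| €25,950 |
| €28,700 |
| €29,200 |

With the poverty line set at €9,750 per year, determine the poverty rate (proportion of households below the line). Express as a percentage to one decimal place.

9.1%

1 of the 11 households have income below €9,750.
H = 1/11 = 9.1%.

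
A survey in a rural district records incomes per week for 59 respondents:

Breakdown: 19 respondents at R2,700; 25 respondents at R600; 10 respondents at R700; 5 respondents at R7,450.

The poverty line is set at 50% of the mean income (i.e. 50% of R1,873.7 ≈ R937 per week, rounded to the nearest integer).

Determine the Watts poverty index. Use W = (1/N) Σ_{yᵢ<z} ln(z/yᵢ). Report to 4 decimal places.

Incomes under z: 25×R600, 10×R700 (q = 35 of N = 59).
Log shortfalls: ln(937/600) = 0.4458 (×25); ln(937/700) = 0.2916 (×10).
W = 14.059870 / 59 = 0.2383.

0.2383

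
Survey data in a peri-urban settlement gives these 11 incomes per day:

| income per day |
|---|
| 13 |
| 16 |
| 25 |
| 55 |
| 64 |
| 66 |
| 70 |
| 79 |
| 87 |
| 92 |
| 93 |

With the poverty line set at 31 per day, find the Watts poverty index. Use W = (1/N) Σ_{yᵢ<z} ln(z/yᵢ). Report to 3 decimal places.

Below the line: 13, 16, 25 (q = 3 of N = 11).
Log shortfalls: ln(31/13) = 0.8690; ln(31/16) = 0.6614; ln(31/25) = 0.2151.
W = 1.745548 / 11 = 0.159.

0.159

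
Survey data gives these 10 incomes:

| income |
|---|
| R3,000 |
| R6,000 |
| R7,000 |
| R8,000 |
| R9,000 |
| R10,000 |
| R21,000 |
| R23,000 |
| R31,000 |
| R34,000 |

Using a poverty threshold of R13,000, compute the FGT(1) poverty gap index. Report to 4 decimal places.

Poor units: R3,000, R6,000, R7,000, R8,000, R9,000, R10,000 (q = 6 of N = 10).
Gap ratios (z−y)/z: (13000−3000)/13000 = 0.7692; (13000−6000)/13000 = 0.5385; (13000−7000)/13000 = 0.4615; (13000−8000)/13000 = 0.3846; (13000−9000)/13000 = 0.3077; (13000−10000)/13000 = 0.2308.
Sum of shortfalls = 2.692308; P₁ averages over all N: 2.692308 / 10 = 0.2692.

0.2692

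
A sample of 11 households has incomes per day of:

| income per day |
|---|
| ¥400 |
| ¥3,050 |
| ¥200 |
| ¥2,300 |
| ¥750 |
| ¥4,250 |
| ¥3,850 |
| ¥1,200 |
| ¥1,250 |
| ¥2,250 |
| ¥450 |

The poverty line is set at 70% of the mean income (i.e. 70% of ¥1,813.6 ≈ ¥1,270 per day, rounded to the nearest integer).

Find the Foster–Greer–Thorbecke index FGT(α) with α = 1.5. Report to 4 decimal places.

Incomes under z: ¥200, ¥400, ¥450, ¥750, ¥1,200, ¥1,250 (q = 6 of N = 11).
Gap ratios (z−y)/z: (1270−200)/1270 = 0.8425; (1270−400)/1270 = 0.6850; (1270−450)/1270 = 0.6457; (1270−750)/1270 = 0.4094; (1270−1200)/1270 = 0.0551; (1270−1250)/1270 = 0.0157.
Raised to α = 1.5: 0.77334; 0.56699; 0.51882; 0.26200; 0.01294; 0.00198.
Sum = 2.136060; FGT(1.5) = 2.136060 / 11 = 0.1942.

0.1942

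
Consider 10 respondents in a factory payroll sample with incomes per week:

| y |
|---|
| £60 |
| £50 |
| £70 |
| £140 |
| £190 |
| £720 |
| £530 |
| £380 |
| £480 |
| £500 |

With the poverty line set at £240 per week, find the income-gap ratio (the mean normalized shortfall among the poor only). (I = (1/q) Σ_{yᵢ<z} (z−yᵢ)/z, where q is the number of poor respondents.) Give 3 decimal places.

0.575

Below z: £50, £60, £70, £140, £190 (q = 5 of N = 10).
Shortfall ratios (z−y)/z: 0.7917, 0.7500, 0.7083, 0.4167, 0.2083; sum = 2.875000.
The income-gap ratio divides by q (the poor only): 2.875000 / 5 = 0.575.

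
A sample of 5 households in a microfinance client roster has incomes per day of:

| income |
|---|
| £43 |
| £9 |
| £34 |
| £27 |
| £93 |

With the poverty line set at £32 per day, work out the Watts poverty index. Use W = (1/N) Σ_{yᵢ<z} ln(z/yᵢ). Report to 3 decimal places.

0.288

Poor units: £9, £27 (q = 2 of N = 5).
ln(z/y) terms: ln(32/9) = 1.2685; ln(32/27) = 0.1699.
W = 1.438410 / 5 = 0.288.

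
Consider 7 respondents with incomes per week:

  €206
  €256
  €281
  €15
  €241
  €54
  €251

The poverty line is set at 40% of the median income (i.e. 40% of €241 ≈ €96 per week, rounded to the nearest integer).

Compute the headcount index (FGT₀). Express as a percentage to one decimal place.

28.6%

2 of the 7 respondents have income below €96.
H = 2/7 = 28.6%.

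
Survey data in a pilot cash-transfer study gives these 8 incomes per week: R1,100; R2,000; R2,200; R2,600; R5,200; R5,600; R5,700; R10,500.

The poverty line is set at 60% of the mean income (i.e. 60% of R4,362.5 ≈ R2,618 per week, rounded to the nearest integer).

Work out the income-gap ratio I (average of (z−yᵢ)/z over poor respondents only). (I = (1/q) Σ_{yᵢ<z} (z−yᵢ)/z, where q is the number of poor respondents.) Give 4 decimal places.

Below z: R1,100, R2,000, R2,200, R2,600 (q = 4 of N = 8).
Relative gaps: 0.5798, 0.2361, 0.1597, 0.0069; sum = 0.982429.
The income-gap ratio divides by q (the poor only): 0.982429 / 4 = 0.2456.

0.2456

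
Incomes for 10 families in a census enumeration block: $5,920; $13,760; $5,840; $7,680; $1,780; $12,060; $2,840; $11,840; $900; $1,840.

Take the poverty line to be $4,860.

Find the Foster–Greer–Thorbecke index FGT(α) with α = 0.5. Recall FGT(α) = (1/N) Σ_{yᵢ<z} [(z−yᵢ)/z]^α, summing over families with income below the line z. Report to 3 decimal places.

0.313

Below the line: $900, $1,780, $1,840, $2,840 (q = 4 of N = 10).
Gap ratios (z−y)/z: (4860−900)/4860 = 0.8148; (4860−1780)/4860 = 0.6337; (4860−1840)/4860 = 0.6214; (4860−2840)/4860 = 0.4156.
Raised to α = 0.5: 0.90267; 0.79608; 0.78829; 0.64470.
Sum = 3.131740; FGT(0.5) = 3.131740 / 10 = 0.313.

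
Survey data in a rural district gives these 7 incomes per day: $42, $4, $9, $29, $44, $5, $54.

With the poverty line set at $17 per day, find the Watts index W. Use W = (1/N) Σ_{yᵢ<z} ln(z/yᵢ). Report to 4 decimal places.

0.4724

Below z: $4, $5, $9 (q = 3 of N = 7).
ln(z/y) terms: ln(17/4) = 1.4469; ln(17/5) = 1.2238; ln(17/9) = 0.6360.
W = 3.306683 / 7 = 0.4724.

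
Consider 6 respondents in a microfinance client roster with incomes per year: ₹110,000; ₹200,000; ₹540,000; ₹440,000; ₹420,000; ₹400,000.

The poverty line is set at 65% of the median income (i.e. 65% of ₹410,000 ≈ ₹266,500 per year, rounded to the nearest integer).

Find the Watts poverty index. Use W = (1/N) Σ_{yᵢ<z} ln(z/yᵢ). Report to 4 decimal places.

0.1953

Poor units: ₹110,000, ₹200,000 (q = 2 of N = 6).
Log shortfalls: ln(266500/110000) = 0.8849; ln(266500/200000) = 0.2871.
W = 1.171951 / 6 = 0.1953.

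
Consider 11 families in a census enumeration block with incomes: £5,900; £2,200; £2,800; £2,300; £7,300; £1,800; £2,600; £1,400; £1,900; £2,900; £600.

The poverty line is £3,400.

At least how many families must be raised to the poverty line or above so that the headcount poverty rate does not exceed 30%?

9 of the 11 families are poor, so H = 9/11 = 0.818.
A headcount ratio of at most 30% allows at most ⌊0.30 × 11⌋ = 3 poor families.
So at least 9 − 3 = 6 must be lifted.

6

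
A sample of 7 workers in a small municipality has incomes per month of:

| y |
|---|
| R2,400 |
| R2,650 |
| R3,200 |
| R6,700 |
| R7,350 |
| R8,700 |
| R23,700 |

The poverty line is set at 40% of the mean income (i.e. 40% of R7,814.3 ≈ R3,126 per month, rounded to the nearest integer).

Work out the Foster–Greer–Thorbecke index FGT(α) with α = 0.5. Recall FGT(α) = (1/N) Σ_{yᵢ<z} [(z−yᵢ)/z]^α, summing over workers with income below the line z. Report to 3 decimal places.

Poor units: R2,400, R2,650 (q = 2 of N = 7).
Relative gaps: (3126−2400)/3126 = 0.2322; (3126−2650)/3126 = 0.1523.
Raised to α = 0.5: 0.48192; 0.39022.
Sum = 0.872138; FGT(0.5) = 0.872138 / 7 = 0.125.

0.125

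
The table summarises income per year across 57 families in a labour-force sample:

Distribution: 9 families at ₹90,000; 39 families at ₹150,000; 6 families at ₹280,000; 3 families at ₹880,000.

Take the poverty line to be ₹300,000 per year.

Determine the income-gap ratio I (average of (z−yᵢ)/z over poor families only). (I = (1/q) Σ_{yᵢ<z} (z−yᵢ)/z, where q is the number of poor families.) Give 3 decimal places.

0.485

Below the line: 9×₹90,000, 39×₹150,000, 6×₹280,000 (q = 54 of N = 57).
Relative gaps: 0.7000 (×9), 0.5000 (×39), 0.0667 (×6); sum = 26.200000.
The income-gap ratio divides by q (the poor only): 26.200000 / 54 = 0.485.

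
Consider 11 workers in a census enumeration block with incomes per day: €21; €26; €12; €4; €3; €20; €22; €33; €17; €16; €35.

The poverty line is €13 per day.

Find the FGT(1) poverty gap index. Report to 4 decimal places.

0.1399

Incomes under z: €3, €4, €12 (q = 3 of N = 11).
Relative gaps: (13−3)/13 = 0.7692; (13−4)/13 = 0.6923; (13−12)/13 = 0.0769.
Sum of shortfalls = 1.538462; P₁ averages over all N: 1.538462 / 11 = 0.1399.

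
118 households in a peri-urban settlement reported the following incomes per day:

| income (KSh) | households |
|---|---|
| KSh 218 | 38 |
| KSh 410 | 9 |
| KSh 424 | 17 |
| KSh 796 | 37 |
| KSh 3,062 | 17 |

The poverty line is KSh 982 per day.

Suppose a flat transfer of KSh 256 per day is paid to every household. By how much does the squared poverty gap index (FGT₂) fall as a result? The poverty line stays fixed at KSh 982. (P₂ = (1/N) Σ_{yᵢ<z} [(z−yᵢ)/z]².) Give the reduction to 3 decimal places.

Before: below the line — 38×KSh 218, 9×KSh 410, 17×KSh 424, 37×KSh 796; squared poverty gap index (FGT₂) = 0.27857.
After the KSh 256 transfer: below the line — 38×KSh 474, 9×KSh 666, 17×KSh 680; squared poverty gap index (FGT₂) = 0.10770.
Reduction = 0.27857 − 0.10770 = 0.171.

0.171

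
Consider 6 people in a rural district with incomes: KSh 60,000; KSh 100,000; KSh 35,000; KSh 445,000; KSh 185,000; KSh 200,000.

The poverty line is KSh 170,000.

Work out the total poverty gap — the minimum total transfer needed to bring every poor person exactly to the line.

Poor units: KSh 35,000, KSh 60,000, KSh 100,000 (q = 3 of N = 6).
Individual gaps: 170000−35000 = 135000; 170000−60000 = 110000; 170000−100000 = 70000.
Aggregate gap = KSh 315,000.

KSh 315,000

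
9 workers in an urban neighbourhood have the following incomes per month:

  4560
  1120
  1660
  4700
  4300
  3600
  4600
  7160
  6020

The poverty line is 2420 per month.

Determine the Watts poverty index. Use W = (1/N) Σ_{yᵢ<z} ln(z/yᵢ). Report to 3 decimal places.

Below the line: 1120, 1660 (q = 2 of N = 9).
Log shortfalls: ln(2420/1120) = 0.7704; ln(2420/1660) = 0.3769.
W = 1.147389 / 9 = 0.127.

0.127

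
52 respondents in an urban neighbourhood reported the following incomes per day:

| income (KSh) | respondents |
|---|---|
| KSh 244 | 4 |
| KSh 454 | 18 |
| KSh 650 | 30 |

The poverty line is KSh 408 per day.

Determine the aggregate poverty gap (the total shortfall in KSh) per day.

Incomes under z: 4×KSh 244 (q = 4 of N = 52).
Individual gaps: 4×(408−244) = 656.
Aggregate gap = KSh 656.

KSh 656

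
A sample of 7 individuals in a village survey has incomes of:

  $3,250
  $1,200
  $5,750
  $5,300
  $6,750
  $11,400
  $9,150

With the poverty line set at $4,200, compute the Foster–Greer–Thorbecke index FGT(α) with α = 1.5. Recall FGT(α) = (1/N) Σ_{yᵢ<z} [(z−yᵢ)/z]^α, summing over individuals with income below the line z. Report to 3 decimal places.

Below the line: $1,200, $3,250 (q = 2 of N = 7).
Relative gaps: (4200−1200)/4200 = 0.7143; (4200−3250)/4200 = 0.2262.
Raised to α = 1.5: 0.60368; 0.10758.
Sum = 0.711257; FGT(1.5) = 0.711257 / 7 = 0.102.

0.102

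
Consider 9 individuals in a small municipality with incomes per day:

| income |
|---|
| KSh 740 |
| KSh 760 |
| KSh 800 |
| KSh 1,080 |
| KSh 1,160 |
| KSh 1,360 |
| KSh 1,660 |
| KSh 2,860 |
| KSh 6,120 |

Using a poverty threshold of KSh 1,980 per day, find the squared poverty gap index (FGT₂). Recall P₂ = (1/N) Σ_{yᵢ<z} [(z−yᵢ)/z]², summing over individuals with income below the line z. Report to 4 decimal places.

Incomes under z: KSh 740, KSh 760, KSh 800, KSh 1,080, KSh 1,160, KSh 1,360, KSh 1,660 (q = 7 of N = 9).
Gap ratios (z−y)/z: (1980−740)/1980 = 0.6263; (1980−760)/1980 = 0.6162; (1980−800)/1980 = 0.5960; (1980−1080)/1980 = 0.4545; (1980−1160)/1980 = 0.4141; (1980−1360)/1980 = 0.3131; (1980−1660)/1980 = 0.1616.
Squared: 0.3922; 0.3797; 0.3552; 0.2066; 0.1715; 0.0981; 0.0261.
Sum = 1.629324; P₂ = 1.629324 / 9 = 0.1810.

0.1810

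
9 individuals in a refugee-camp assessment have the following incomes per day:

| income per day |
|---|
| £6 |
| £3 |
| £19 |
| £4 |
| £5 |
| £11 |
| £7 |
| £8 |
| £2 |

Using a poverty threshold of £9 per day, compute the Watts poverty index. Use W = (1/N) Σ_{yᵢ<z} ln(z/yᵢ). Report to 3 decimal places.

0.531

Below the line: £2, £3, £4, £5, £6, £7, £8 (q = 7 of N = 9).
Log shortfalls: ln(9/2) = 1.5041; ln(9/3) = 1.0986; ln(9/4) = 0.8109; ln(9/5) = 0.5878; ln(9/6) = 0.4055; ln(9/7) = 0.2513; ln(9/8) = 0.1178.
W = 4.775969 / 9 = 0.531.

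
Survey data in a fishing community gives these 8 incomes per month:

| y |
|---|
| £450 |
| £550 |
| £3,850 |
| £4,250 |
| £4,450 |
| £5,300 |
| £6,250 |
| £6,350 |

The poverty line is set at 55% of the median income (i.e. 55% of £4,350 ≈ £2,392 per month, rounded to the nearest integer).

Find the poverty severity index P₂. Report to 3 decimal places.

Below z: £450, £550 (q = 2 of N = 8).
Shortfall ratios: (2392−450)/2392 = 0.8119; (2392−550)/2392 = 0.7701.
Squared: 0.6591; 0.5930.
Sum = 1.252141; P₂ = 1.252141 / 8 = 0.157.

0.157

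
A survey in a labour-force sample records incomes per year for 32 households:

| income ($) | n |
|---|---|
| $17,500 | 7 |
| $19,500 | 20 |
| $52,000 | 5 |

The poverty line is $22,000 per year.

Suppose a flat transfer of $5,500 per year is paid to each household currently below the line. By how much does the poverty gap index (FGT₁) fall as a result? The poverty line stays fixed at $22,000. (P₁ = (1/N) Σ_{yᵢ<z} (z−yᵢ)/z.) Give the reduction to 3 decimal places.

0.116

Before: below the line — 7×$17,500, 20×$19,500; poverty gap index (FGT₁) = 0.11577.
After the $5,500 transfer: below the line — none; poverty gap index (FGT₁) = 0.00000.
Reduction = 0.11577 − 0.00000 = 0.116.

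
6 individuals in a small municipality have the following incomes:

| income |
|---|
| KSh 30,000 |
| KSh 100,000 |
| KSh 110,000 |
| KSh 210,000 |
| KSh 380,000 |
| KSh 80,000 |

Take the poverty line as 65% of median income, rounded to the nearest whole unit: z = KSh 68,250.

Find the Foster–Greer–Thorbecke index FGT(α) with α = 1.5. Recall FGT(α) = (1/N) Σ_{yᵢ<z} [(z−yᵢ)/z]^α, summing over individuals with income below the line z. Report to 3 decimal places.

Below the line: KSh 30,000 (q = 1 of N = 6).
Shortfall ratios: (68250−30000)/68250 = 0.5604.
Raised to α = 1.5: 0.41956.
Sum = 0.419559; FGT(1.5) = 0.419559 / 6 = 0.070.

0.070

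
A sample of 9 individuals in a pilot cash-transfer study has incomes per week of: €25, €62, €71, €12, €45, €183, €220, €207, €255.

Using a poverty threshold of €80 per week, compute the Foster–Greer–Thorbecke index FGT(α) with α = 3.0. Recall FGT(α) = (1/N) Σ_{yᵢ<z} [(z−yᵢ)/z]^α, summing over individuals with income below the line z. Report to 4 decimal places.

0.1151

Below the line: €12, €25, €45, €62, €71 (q = 5 of N = 9).
Shortfall ratios: (80−12)/80 = 0.8500; (80−25)/80 = 0.6875; (80−45)/80 = 0.4375; (80−62)/80 = 0.2250; (80−71)/80 = 0.1125.
Raised to α = 3.0: 0.61412; 0.32495; 0.08374; 0.01139; 0.00142.
Sum = 1.035631; FGT(3.0) = 1.035631 / 9 = 0.1151.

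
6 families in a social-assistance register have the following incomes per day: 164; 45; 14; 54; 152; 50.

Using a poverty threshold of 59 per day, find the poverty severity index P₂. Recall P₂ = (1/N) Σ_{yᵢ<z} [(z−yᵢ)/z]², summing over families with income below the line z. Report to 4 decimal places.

0.1114

Below z: 14, 45, 50, 54 (q = 4 of N = 6).
Gap ratios (z−y)/z: (59−14)/59 = 0.7627; (59−45)/59 = 0.2373; (59−50)/59 = 0.1525; (59−54)/59 = 0.0847.
Squared: 0.5817; 0.0563; 0.0233; 0.0072.
Sum = 0.668486; P₂ = 0.668486 / 6 = 0.1114.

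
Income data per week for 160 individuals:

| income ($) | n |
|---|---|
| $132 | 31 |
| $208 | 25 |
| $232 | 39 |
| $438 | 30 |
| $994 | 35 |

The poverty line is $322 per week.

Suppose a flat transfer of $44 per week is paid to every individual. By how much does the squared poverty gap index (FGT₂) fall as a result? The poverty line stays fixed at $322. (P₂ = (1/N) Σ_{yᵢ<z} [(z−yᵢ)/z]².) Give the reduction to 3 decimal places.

Before: below the line — 31×$132, 25×$208, 39×$232; squared poverty gap index (FGT₂) = 0.10609.
After the $44 transfer: below the line — 31×$176, 25×$252, 39×$276; squared poverty gap index (FGT₂) = 0.05219.
Reduction = 0.10609 − 0.05219 = 0.054.

0.054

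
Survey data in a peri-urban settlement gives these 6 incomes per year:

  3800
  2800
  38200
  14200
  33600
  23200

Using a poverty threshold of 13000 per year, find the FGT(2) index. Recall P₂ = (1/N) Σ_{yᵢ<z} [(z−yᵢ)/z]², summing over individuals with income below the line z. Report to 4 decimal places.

Poor units: 2800, 3800 (q = 2 of N = 6).
Shortfall ratios: (13000−2800)/13000 = 0.7846; (13000−3800)/13000 = 0.7077.
Squared: 0.6156; 0.5008.
Sum = 1.116450; P₂ = 1.116450 / 6 = 0.1861.

0.1861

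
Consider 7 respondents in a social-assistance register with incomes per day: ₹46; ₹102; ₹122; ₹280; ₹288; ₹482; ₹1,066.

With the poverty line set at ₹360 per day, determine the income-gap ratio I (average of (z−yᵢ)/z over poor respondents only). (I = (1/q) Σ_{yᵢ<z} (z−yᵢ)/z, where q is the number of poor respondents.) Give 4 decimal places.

Poor units: ₹46, ₹102, ₹122, ₹280, ₹288 (q = 5 of N = 7).
Shortfall ratios (z−y)/z: 0.8722, 0.7167, 0.6611, 0.2222, 0.2000; sum = 2.672222.
The income-gap ratio divides by q (the poor only): 2.672222 / 5 = 0.5344.

0.5344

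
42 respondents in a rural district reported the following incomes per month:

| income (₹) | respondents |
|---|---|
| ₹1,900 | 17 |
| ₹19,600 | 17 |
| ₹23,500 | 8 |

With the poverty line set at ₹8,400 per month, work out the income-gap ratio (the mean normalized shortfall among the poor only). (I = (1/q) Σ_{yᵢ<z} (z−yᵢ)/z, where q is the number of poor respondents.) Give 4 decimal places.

Below the line: 17×₹1,900 (q = 17 of N = 42).
Shortfall ratios (z−y)/z: 0.7738 (×17); sum = 13.154762.
I averages over the q = 17 poor units only: 13.154762 / 17 = 0.7738.

0.7738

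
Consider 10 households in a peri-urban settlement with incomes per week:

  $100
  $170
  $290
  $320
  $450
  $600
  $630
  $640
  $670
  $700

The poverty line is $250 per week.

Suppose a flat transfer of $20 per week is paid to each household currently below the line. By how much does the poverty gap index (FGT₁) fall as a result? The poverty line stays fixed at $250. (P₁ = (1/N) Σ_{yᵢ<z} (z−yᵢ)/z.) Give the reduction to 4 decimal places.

Before: below the line — $100, $170; poverty gap index (FGT₁) = 0.092000.
After the $20 transfer: below the line — $120, $190; poverty gap index (FGT₁) = 0.076000.
Reduction = 0.092000 − 0.076000 = 0.0160.

0.0160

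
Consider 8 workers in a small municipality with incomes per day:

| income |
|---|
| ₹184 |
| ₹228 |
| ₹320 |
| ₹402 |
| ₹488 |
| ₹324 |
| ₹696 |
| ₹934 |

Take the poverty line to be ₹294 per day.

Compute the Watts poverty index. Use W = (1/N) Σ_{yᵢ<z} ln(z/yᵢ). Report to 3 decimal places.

0.090

Incomes under z: ₹184, ₹228 (q = 2 of N = 8).
ln(z/y) terms: ln(294/184) = 0.4686; ln(294/228) = 0.2542.
W = 0.722878 / 8 = 0.090.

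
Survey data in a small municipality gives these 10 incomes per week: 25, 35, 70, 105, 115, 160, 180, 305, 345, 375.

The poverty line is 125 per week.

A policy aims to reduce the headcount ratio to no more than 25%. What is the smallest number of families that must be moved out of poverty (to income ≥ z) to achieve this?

3

Currently q = 5 of N = 10 are below the line (H = 0.500).
A headcount ratio of at most 25% allows at most ⌊0.25 × 10⌋ = 2 poor families.
So at least 5 − 2 = 3 must be lifted.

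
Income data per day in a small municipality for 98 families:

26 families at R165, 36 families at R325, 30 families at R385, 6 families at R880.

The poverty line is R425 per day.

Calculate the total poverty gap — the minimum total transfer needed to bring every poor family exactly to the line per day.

Below the line: 26×R165, 36×R325, 30×R385 (q = 92 of N = 98).
Individual gaps: 26×(425−165) = 6760; 36×(425−325) = 3600; 30×(425−385) = 1200.
Aggregate gap = R11,560.

R11,560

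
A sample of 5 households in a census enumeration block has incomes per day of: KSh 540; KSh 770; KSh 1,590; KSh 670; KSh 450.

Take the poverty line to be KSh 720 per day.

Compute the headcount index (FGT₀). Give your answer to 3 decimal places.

3 of the 5 households have income below KSh 720.
H = 3/5 = 0.600.

0.600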